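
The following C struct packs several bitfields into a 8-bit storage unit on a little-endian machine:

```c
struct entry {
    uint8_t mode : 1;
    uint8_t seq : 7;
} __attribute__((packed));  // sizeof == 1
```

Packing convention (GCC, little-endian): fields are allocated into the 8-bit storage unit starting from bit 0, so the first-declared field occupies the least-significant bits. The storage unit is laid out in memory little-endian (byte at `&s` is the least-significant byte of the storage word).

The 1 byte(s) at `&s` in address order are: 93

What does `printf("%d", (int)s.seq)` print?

73

[0]=0x93 (little-endian) → word 0x93
mode:1 @ bit 0 → (0x93>>0)&0x1 = 0x1
seq:7 @ bit 1 → (0x93>>1)&0x7f = 0x49  ←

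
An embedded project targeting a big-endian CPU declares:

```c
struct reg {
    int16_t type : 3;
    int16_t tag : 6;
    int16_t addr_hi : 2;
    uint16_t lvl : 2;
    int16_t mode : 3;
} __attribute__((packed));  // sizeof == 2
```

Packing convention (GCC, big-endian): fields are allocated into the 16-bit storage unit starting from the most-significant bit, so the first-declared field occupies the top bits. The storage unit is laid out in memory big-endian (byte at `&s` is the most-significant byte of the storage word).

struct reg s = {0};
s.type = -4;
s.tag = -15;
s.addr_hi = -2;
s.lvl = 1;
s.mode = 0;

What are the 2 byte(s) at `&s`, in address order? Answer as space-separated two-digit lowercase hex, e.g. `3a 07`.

[13+:3] type=-4 & 0x7 = 0x4; word=0x8000
[7+:6] tag=-15 & 0x3f = 0x31; word=0x9880
[5+:2] addr_hi=-2 & 0x3 = 0x2; word=0x98c0
[3+:2] lvl=1 & 0x3 = 0x1; word=0x98c8
[0+:3] mode=0 & 0x7 = 0x0; word=0x98c8
word = 0x98c8 → big-endian bytes:
  [0]=0x98  [1]=0xc8

98 c8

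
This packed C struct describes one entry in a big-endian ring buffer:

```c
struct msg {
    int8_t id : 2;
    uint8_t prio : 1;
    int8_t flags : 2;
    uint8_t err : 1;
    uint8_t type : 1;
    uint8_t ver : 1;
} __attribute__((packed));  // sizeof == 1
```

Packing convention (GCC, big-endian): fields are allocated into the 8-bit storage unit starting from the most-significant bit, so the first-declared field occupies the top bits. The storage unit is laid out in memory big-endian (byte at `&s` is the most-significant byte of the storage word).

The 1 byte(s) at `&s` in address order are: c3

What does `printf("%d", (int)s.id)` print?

[0]=0xc3 (big-endian) → word 0xc3
id [6+:2] = (word>>6) & 0x3 = 3  ←
prio [5+:1] = (word>>5) & 0x1 = 0
flags [3+:2] = (word>>3) & 0x3 = 0
err [2+:1] = (word>>2) & 0x1 = 0
type [1+:1] = (word>>1) & 0x1 = 1
ver [0+:1] = (word>>0) & 0x1 = 1
id signed 2b, MSB=1: 3 - 4 = -1

-1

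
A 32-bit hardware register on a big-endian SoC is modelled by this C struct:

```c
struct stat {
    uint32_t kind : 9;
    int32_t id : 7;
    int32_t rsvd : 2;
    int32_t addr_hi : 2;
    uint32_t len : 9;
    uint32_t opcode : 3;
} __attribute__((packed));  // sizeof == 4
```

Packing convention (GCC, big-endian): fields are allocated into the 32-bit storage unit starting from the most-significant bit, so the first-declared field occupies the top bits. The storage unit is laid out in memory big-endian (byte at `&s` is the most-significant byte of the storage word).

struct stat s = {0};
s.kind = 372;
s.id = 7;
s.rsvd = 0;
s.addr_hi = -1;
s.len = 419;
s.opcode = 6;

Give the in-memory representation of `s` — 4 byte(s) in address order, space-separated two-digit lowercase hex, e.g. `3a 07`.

ba 07 3d 1e

kind (9b) val=372 bits=0x174 at bit 23: 0xba000000
id (7b) val=7 bits=0x7 at bit 16: 0xba070000
rsvd (2b) val=0 bits=0x0 at bit 14: 0xba070000
addr_hi (2b) val=-1 bits=0x3 at bit 12: 0xba073000
len (9b) val=419 bits=0x1a3 at bit 3: 0xba073d18
opcode (3b) val=6 bits=0x6 at bit 0: 0xba073d1e
word = 0xba073d1e → big-endian bytes:
  [0]=0xba  [1]=0x07  [2]=0x3d  [3]=0x1e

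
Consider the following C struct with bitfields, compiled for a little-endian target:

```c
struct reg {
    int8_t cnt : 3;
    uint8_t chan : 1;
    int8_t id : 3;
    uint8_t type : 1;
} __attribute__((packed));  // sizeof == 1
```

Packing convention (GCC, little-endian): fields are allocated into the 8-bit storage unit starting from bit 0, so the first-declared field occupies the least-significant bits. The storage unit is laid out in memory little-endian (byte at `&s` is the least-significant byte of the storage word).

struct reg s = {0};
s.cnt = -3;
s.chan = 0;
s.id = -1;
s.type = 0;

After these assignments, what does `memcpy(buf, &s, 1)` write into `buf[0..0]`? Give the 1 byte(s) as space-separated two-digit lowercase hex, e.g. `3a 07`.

75

cnt:3 = -3 → 0x5 << 0 → word 0x05
chan:1 = 0 → 0x0 << 3 → word 0x05
id:3 = -1 → 0x7 << 4 → word 0x75
type:1 = 0 → 0x0 << 7 → word 0x75
word = 0x75 → little-endian bytes:
  [0]=0x75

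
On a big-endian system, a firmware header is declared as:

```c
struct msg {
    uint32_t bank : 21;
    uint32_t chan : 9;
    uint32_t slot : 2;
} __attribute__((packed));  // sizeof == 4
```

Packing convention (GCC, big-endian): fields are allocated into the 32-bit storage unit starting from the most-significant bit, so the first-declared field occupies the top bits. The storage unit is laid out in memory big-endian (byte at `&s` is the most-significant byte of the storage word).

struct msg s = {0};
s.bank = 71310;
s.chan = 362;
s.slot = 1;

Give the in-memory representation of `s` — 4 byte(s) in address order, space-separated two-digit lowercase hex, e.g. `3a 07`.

bank:21 = 71310 → 0x1168e << 11 → word 0x08b47000
chan:9 = 362 → 0x16a << 2 → word 0x08b475a8
slot:2 = 1 → 0x1 << 0 → word 0x08b475a9
word = 0x08b475a9 → big-endian bytes:
  [0]=0x08  [1]=0xb4  [2]=0x75  [3]=0xa9

08 b4 75 a9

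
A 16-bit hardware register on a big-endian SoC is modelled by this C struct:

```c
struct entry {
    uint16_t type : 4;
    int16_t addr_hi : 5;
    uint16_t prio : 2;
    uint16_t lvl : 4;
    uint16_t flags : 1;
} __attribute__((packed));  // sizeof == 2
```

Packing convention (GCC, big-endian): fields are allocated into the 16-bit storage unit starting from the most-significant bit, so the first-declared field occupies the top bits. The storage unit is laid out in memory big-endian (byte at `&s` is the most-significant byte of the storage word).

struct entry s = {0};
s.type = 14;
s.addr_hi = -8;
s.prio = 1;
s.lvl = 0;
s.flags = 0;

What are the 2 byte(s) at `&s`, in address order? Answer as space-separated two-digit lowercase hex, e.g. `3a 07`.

ec 20

type (4b) val=14 bits=0xe at bit 12: 0xe000
addr_hi (5b) val=-8 bits=0x18 at bit 7: 0xec00
prio (2b) val=1 bits=0x1 at bit 5: 0xec20
lvl (4b) val=0 bits=0x0 at bit 1: 0xec20
flags (1b) val=0 bits=0x0 at bit 0: 0xec20
word = 0xec20 → big-endian bytes:
  [0]=0xec  [1]=0x20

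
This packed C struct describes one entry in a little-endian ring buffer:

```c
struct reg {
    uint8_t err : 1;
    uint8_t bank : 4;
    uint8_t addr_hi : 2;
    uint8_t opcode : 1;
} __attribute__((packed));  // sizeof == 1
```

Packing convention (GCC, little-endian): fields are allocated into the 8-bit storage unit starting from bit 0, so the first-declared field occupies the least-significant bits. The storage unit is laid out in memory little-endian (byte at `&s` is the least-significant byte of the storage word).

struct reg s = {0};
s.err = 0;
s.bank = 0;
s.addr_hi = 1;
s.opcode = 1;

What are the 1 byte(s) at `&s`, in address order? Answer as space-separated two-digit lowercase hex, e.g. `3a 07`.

a0

err:1 = 0 → 0x0 << 0 → word 0x00
bank:4 = 0 → 0x0 << 1 → word 0x00
addr_hi:2 = 1 → 0x1 << 5 → word 0x20
opcode:1 = 1 → 0x1 << 7 → word 0xa0
word = 0xa0 → little-endian bytes:
  [0]=0xa0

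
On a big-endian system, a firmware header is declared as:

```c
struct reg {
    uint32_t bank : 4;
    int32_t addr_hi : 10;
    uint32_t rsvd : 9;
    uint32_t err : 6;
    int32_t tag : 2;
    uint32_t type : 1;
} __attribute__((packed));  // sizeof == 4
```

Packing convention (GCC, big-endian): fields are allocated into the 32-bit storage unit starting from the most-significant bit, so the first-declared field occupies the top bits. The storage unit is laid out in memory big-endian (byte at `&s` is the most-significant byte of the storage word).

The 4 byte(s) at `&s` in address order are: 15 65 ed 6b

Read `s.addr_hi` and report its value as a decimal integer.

[0]=0x15 [1]=0x65 [2]=0xed [3]=0x6b (big-endian) → word 0x1565ed6b
bank:4 @ bit 28 → (0x1565ed6b>>28)&0xf = 0x1
addr_hi:10 @ bit 18 → (0x1565ed6b>>18)&0x3ff = 0x159  ←
rsvd:9 @ bit 9 → (0x1565ed6b>>9)&0x1ff = 0xf6
err:6 @ bit 3 → (0x1565ed6b>>3)&0x3f = 0x2d
tag:2 @ bit 1 → (0x1565ed6b>>1)&0x3 = 0x1
type:1 @ bit 0 → (0x1565ed6b>>0)&0x1 = 0x1
addr_hi signed 10b, MSB=0: value = 345

345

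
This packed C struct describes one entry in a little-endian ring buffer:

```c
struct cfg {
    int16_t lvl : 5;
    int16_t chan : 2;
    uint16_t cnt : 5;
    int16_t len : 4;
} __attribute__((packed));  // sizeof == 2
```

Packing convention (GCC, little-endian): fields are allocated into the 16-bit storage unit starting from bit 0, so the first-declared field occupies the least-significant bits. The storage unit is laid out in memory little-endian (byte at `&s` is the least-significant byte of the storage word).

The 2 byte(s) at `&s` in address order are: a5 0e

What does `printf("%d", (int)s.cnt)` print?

[0]=0xa5 [1]=0x0e (little-endian) → word 0x0ea5
lvl [0+:5] = (word>>0) & 0x1f = 5
chan [5+:2] = (word>>5) & 0x3 = 1
cnt [7+:5] = (word>>7) & 0x1f = 29  ←
len [12+:4] = (word>>12) & 0xf = 0

29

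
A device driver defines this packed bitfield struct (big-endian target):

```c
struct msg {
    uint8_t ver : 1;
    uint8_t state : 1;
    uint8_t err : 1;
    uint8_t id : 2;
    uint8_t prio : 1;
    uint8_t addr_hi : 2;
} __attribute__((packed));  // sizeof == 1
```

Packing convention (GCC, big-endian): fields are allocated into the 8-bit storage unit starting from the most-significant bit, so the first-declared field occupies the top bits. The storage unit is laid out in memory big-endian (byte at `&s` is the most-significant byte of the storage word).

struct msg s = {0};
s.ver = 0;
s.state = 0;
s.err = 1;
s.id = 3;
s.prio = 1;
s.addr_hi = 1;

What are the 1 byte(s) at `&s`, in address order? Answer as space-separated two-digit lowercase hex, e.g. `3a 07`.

3d

ver:1 = 0 → 0x0 << 7 → word 0x00
state:1 = 0 → 0x0 << 6 → word 0x00
err:1 = 1 → 0x1 << 5 → word 0x20
id:2 = 3 → 0x3 << 3 → word 0x38
prio:1 = 1 → 0x1 << 2 → word 0x3c
addr_hi:2 = 1 → 0x1 << 0 → word 0x3d
word = 0x3d → big-endian bytes:
  [0]=0x3d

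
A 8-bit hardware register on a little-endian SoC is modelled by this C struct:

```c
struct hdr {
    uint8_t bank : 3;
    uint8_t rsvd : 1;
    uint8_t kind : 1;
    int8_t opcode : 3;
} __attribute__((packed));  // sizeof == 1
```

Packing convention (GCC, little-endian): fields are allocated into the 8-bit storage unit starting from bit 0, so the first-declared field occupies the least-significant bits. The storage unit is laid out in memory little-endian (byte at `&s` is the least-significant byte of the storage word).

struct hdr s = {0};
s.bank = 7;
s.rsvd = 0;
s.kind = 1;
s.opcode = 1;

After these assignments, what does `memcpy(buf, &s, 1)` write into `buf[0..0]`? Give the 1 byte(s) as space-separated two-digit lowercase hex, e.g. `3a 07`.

bank:3 = 7 → 0x7 << 0 → word 0x07
rsvd:1 = 0 → 0x0 << 3 → word 0x07
kind:1 = 1 → 0x1 << 4 → word 0x17
opcode:3 = 1 → 0x1 << 5 → word 0x37
word = 0x37 → little-endian bytes:
  [0]=0x37

37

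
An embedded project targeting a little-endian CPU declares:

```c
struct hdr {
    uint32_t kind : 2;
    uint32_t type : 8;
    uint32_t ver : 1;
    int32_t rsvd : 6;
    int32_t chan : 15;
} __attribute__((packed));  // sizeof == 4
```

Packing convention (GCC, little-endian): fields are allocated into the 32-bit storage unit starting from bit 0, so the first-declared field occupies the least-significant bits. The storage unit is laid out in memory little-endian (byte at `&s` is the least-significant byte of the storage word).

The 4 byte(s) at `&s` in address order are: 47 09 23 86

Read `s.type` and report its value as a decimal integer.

81

[0]=0x47 [1]=0x09 [2]=0x23 [3]=0x86 (little-endian) → word 0x86230947
kind [0+:2] = (word>>0) & 0x3 = 3
type [2+:8] = (word>>2) & 0xff = 81  ←
ver [10+:1] = (word>>10) & 0x1 = 0
rsvd [11+:6] = (word>>11) & 0x3f = 33
chan [17+:15] = (word>>17) & 0x7fff = 17169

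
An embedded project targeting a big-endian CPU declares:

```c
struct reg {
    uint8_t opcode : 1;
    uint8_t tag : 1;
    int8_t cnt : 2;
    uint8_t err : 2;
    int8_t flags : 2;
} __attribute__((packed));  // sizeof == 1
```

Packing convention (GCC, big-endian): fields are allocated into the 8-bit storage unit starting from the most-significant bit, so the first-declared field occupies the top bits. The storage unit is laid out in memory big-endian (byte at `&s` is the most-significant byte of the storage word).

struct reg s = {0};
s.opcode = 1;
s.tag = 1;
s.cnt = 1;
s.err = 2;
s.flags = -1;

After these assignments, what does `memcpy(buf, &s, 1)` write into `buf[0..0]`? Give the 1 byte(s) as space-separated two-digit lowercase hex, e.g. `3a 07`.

db

[7+:1] opcode=1 & 0x1 = 0x1; word=0x80
[6+:1] tag=1 & 0x1 = 0x1; word=0xc0
[4+:2] cnt=1 & 0x3 = 0x1; word=0xd0
[2+:2] err=2 & 0x3 = 0x2; word=0xd8
[0+:2] flags=-1 & 0x3 = 0x3; word=0xdb
word = 0xdb → big-endian bytes:
  [0]=0xdb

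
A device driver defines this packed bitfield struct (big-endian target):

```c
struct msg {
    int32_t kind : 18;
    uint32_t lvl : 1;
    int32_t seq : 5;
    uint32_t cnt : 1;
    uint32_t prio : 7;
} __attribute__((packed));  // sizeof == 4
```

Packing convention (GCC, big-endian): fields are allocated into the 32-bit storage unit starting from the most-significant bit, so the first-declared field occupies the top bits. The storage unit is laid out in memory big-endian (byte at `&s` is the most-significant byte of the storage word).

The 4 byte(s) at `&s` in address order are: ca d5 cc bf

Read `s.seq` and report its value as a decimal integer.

[0]=0xca [1]=0xd5 [2]=0xcc [3]=0xbf (big-endian) → word 0xcad5ccbf
kind:18 @ bit 14 → (0xcad5ccbf>>14)&0x3ffff = 0x32b57
lvl:1 @ bit 13 → (0xcad5ccbf>>13)&0x1 = 0x0
seq:5 @ bit 8 → (0xcad5ccbf>>8)&0x1f = 0xc  ←
cnt:1 @ bit 7 → (0xcad5ccbf>>7)&0x1 = 0x1
prio:7 @ bit 0 → (0xcad5ccbf>>0)&0x7f = 0x3f
seq signed 5b, MSB=0: value = 12

12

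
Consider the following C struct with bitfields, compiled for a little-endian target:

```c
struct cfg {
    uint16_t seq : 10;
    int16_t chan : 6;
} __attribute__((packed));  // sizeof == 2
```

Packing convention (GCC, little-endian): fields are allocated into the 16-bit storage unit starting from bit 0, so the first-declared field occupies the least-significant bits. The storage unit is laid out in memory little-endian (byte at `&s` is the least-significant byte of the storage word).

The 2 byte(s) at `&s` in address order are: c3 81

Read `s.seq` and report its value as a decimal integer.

[0]=0xc3 [1]=0x81 (little-endian) → word 0x81c3
seq [0+:10] = (word>>0) & 0x3ff = 451  ←
chan [10+:6] = (word>>10) & 0x3f = 32

451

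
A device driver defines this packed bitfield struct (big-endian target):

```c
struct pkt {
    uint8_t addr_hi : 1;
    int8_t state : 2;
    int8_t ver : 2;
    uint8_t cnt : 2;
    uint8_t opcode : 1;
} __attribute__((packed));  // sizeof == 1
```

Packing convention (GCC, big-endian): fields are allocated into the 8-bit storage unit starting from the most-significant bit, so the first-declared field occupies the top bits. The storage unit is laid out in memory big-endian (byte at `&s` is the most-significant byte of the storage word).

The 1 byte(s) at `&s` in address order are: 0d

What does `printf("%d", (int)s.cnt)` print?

2

[0]=0x0d (big-endian) → word 0x0d
addr_hi:1 @ bit 7 → (0x0d>>7)&0x1 = 0x0
state:2 @ bit 5 → (0x0d>>5)&0x3 = 0x0
ver:2 @ bit 3 → (0x0d>>3)&0x3 = 0x1
cnt:2 @ bit 1 → (0x0d>>1)&0x3 = 0x2  ←
opcode:1 @ bit 0 → (0x0d>>0)&0x1 = 0x1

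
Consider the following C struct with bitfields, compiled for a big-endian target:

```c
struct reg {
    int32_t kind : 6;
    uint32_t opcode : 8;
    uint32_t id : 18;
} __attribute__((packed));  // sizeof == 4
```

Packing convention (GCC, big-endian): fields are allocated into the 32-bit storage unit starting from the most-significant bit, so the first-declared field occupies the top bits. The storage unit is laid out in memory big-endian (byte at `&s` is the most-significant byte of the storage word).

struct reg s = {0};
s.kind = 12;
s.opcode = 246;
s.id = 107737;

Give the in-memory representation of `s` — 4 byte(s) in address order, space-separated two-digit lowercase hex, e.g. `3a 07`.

[26+:6] kind=12 & 0x3f = 0xc; word=0x30000000
[18+:8] opcode=246 & 0xff = 0xf6; word=0x33d80000
[0+:18] id=107737 & 0x3ffff = 0x1a4d9; word=0x33d9a4d9
word = 0x33d9a4d9 → big-endian bytes:
  [0]=0x33  [1]=0xd9  [2]=0xa4  [3]=0xd9

33 d9 a4 d9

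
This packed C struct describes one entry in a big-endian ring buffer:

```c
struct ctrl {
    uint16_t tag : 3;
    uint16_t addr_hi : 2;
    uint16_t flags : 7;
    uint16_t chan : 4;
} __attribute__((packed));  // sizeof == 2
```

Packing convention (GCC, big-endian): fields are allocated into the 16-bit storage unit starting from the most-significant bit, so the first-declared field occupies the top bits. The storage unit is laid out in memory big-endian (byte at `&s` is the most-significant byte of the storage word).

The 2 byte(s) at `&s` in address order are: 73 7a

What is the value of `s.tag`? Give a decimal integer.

[0]=0x73 [1]=0x7a (big-endian) → word 0x737a
tag [13+:3] = (word>>13) & 0x7 = 3  ←
addr_hi [11+:2] = (word>>11) & 0x3 = 2
flags [4+:7] = (word>>4) & 0x7f = 55
chan [0+:4] = (word>>0) & 0xf = 10

3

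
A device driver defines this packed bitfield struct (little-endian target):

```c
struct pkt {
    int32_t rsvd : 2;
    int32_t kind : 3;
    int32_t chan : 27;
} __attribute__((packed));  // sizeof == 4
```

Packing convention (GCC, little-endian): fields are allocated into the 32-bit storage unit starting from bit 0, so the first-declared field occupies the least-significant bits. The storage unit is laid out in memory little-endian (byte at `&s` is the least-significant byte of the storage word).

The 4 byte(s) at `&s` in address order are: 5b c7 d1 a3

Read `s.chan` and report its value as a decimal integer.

-48329158

[0]=0x5b [1]=0xc7 [2]=0xd1 [3]=0xa3 (little-endian) → word 0xa3d1c75b
rsvd:2 @ bit 0 → (0xa3d1c75b>>0)&0x3 = 0x3
kind:3 @ bit 2 → (0xa3d1c75b>>2)&0x7 = 0x6
chan:27 @ bit 5 → (0xa3d1c75b>>5)&0x7ffffff = 0x51e8e3a  ←
chan signed 27b, MSB=1: 85888570 - 134217728 = -48329158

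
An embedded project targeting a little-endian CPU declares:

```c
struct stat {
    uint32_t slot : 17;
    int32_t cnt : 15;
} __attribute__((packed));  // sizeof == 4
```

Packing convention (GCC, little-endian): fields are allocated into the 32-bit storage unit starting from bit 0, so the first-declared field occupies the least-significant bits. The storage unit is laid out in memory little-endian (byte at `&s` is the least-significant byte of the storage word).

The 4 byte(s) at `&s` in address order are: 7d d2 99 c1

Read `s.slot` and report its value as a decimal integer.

[0]=0x7d [1]=0xd2 [2]=0x99 [3]=0xc1 (little-endian) → word 0xc199d27d
slot [0+:17] = (word>>0) & 0x1ffff = 119421  ←
cnt [17+:15] = (word>>17) & 0x7fff = 24780

119421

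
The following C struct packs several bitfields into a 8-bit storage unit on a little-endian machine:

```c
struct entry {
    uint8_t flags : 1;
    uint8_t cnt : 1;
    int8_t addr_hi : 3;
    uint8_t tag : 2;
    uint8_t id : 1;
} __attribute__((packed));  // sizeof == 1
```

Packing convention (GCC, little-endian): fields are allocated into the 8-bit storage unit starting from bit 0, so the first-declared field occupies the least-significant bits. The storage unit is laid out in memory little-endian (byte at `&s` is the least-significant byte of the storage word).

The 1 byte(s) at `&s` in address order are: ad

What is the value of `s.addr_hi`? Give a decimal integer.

3

[0]=0xad (little-endian) → word 0xad
flags [0+:1] = (word>>0) & 0x1 = 1
cnt [1+:1] = (word>>1) & 0x1 = 0
addr_hi [2+:3] = (word>>2) & 0x7 = 3  ←
tag [5+:2] = (word>>5) & 0x3 = 1
id [7+:1] = (word>>7) & 0x1 = 1
addr_hi signed 3b, MSB=0: value = 3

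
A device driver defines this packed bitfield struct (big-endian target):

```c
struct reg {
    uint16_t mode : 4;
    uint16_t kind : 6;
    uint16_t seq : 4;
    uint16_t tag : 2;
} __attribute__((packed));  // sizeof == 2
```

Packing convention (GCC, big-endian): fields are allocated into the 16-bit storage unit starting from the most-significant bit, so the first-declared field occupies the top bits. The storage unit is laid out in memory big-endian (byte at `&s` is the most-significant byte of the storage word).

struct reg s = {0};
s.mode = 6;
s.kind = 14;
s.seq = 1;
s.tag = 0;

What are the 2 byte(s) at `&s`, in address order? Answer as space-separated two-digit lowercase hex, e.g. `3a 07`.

[12+:4] mode=6 & 0xf = 0x6; word=0x6000
[6+:6] kind=14 & 0x3f = 0xe; word=0x6380
[2+:4] seq=1 & 0xf = 0x1; word=0x6384
[0+:2] tag=0 & 0x3 = 0x0; word=0x6384
word = 0x6384 → big-endian bytes:
  [0]=0x63  [1]=0x84

63 84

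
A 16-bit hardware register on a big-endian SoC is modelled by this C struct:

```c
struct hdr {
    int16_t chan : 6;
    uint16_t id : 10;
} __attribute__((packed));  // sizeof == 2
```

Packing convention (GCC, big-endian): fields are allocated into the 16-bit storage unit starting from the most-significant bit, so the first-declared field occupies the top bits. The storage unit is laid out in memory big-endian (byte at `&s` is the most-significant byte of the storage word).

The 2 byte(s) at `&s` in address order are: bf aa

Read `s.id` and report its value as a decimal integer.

938

[0]=0xbf [1]=0xaa (big-endian) → word 0xbfaa
chan:6 @ bit 10 → (0xbfaa>>10)&0x3f = 0x2f
id:10 @ bit 0 → (0xbfaa>>0)&0x3ff = 0x3aa  ←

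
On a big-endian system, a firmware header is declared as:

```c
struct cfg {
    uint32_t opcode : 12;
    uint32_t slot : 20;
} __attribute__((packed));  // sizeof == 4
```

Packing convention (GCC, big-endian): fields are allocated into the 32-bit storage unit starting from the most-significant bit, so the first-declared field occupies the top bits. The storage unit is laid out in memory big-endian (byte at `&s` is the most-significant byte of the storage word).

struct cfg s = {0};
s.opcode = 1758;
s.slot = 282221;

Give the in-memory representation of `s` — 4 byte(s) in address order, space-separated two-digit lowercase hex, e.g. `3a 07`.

6d e4 4e 6d

opcode (12b) val=1758 bits=0x6de at bit 20: 0x6de00000
slot (20b) val=282221 bits=0x44e6d at bit 0: 0x6de44e6d
word = 0x6de44e6d → big-endian bytes:
  [0]=0x6d  [1]=0xe4  [2]=0x4e  [3]=0x6d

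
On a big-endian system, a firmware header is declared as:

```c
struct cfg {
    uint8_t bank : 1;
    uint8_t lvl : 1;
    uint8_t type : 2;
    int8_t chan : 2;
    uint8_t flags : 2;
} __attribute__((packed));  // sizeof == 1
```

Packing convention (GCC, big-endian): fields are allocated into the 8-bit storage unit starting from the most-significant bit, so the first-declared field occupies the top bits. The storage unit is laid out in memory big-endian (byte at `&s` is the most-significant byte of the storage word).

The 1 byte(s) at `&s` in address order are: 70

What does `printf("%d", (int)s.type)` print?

3

[0]=0x70 (big-endian) → word 0x70
bank [7+:1] = (word>>7) & 0x1 = 0
lvl [6+:1] = (word>>6) & 0x1 = 1
type [4+:2] = (word>>4) & 0x3 = 3  ←
chan [2+:2] = (word>>2) & 0x3 = 0
flags [0+:2] = (word>>0) & 0x3 = 0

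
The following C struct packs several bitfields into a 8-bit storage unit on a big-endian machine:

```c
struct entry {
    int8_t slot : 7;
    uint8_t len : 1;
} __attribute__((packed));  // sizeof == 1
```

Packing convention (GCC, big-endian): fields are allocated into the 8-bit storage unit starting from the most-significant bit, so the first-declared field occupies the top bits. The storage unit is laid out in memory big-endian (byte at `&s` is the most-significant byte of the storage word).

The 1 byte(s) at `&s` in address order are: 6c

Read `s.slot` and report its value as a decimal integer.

54

[0]=0x6c (big-endian) → word 0x6c
slot [1+:7] = (word>>1) & 0x7f = 54  ←
len [0+:1] = (word>>0) & 0x1 = 0
slot signed 7b, MSB=0: value = 54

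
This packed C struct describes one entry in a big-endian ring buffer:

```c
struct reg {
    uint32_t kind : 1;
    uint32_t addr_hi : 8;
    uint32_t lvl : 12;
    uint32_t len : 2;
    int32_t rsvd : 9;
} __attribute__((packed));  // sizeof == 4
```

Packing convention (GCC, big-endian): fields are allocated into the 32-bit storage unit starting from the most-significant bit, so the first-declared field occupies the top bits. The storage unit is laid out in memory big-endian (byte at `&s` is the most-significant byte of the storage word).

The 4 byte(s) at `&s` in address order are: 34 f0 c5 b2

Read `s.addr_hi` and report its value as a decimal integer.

[0]=0x34 [1]=0xf0 [2]=0xc5 [3]=0xb2 (big-endian) → word 0x34f0c5b2
kind:1 @ bit 31 → (0x34f0c5b2>>31)&0x1 = 0x0
addr_hi:8 @ bit 23 → (0x34f0c5b2>>23)&0xff = 0x69  ←
lvl:12 @ bit 11 → (0x34f0c5b2>>11)&0xfff = 0xe18
len:2 @ bit 9 → (0x34f0c5b2>>9)&0x3 = 0x2
rsvd:9 @ bit 0 → (0x34f0c5b2>>0)&0x1ff = 0x1b2

105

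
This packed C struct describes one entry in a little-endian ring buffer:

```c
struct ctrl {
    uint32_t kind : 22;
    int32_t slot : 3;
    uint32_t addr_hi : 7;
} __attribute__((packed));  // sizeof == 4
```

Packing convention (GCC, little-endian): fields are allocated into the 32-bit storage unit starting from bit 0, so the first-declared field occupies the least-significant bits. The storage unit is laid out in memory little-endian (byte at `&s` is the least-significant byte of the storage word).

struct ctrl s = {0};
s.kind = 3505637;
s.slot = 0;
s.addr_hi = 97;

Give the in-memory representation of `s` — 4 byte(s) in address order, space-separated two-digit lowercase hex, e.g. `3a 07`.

kind (22b) val=3505637 bits=0x357de5 at bit 0: 0x00357de5
slot (3b) val=0 bits=0x0 at bit 22: 0x00357de5
addr_hi (7b) val=97 bits=0x61 at bit 25: 0xc2357de5
word = 0xc2357de5 → little-endian bytes:
  [0]=0xe5  [1]=0x7d  [2]=0x35  [3]=0xc2

e5 7d 35 c2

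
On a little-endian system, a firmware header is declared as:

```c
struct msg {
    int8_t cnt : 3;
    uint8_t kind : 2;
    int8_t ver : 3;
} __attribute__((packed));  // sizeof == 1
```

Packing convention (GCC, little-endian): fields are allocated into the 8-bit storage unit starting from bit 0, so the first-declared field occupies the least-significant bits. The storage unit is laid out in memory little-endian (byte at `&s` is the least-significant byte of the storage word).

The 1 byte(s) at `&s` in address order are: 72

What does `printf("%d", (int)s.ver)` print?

3

[0]=0x72 (little-endian) → word 0x72
cnt:3 @ bit 0 → (0x72>>0)&0x7 = 0x2
kind:2 @ bit 3 → (0x72>>3)&0x3 = 0x2
ver:3 @ bit 5 → (0x72>>5)&0x7 = 0x3  ←
ver signed 3b, MSB=0: value = 3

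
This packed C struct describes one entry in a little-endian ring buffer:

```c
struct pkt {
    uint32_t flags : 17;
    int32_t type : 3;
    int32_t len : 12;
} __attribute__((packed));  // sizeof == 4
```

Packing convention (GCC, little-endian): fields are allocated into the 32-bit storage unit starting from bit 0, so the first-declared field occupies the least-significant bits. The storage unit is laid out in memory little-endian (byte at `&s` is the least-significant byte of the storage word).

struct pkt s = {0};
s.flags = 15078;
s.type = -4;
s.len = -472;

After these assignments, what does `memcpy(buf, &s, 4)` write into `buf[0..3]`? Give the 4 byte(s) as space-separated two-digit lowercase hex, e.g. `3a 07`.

flags:17 = 15078 → 0x3ae6 << 0 → word 0x00003ae6
type:3 = -4 → 0x4 << 17 → word 0x00083ae6
len:12 = -472 → 0xe28 << 20 → word 0xe2883ae6
word = 0xe2883ae6 → little-endian bytes:
  [0]=0xe6  [1]=0x3a  [2]=0x88  [3]=0xe2

e6 3a 88 e2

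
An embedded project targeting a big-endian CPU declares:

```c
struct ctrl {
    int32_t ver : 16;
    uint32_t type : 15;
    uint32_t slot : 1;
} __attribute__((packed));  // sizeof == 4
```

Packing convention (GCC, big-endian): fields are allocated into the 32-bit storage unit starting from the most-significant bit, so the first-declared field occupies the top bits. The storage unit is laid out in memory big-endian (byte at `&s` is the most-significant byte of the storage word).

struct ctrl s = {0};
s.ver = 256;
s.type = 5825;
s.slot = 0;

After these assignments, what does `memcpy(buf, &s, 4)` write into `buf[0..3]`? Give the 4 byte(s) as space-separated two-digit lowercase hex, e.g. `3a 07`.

ver:16 = 256 → 0x100 << 16 → word 0x01000000
type:15 = 5825 → 0x16c1 << 1 → word 0x01002d82
slot:1 = 0 → 0x0 << 0 → word 0x01002d82
word = 0x01002d82 → big-endian bytes:
  [0]=0x01  [1]=0x00  [2]=0x2d  [3]=0x82

01 00 2d 82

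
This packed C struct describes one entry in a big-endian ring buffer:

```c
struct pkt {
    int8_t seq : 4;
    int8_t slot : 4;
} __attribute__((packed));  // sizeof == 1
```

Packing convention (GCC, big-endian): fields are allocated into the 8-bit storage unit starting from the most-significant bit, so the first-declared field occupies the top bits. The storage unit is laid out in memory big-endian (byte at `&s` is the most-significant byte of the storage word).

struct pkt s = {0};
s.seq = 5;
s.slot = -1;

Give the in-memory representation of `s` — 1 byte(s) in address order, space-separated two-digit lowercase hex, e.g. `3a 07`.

5f

seq (4b) val=5 bits=0x5 at bit 4: 0x50
slot (4b) val=-1 bits=0xf at bit 0: 0x5f
word = 0x5f → big-endian bytes:
  [0]=0x5f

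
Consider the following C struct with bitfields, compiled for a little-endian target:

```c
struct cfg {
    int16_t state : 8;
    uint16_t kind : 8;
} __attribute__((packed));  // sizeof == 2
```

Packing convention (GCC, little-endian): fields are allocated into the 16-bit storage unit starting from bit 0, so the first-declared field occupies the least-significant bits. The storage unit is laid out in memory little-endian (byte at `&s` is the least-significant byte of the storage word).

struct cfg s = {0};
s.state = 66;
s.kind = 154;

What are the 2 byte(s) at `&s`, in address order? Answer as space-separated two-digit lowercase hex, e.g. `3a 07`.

42 9a

state:8 = 66 → 0x42 << 0 → word 0x0042
kind:8 = 154 → 0x9a << 8 → word 0x9a42
word = 0x9a42 → little-endian bytes:
  [0]=0x42  [1]=0x9a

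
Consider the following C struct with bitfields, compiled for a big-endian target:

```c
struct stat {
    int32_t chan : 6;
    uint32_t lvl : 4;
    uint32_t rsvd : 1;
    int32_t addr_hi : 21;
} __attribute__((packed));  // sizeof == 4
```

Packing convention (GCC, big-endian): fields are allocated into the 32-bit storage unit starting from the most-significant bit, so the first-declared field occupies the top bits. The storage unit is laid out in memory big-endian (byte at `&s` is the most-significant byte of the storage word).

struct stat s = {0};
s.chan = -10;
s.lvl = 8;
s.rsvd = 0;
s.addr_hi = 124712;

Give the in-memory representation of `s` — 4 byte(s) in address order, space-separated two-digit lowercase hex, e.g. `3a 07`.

[26+:6] chan=-10 & 0x3f = 0x36; word=0xd8000000
[22+:4] lvl=8 & 0xf = 0x8; word=0xda000000
[21+:1] rsvd=0 & 0x1 = 0x0; word=0xda000000
[0+:21] addr_hi=124712 & 0x1fffff = 0x1e728; word=0xda01e728
word = 0xda01e728 → big-endian bytes:
  [0]=0xda  [1]=0x01  [2]=0xe7  [3]=0x28

da 01 e7 28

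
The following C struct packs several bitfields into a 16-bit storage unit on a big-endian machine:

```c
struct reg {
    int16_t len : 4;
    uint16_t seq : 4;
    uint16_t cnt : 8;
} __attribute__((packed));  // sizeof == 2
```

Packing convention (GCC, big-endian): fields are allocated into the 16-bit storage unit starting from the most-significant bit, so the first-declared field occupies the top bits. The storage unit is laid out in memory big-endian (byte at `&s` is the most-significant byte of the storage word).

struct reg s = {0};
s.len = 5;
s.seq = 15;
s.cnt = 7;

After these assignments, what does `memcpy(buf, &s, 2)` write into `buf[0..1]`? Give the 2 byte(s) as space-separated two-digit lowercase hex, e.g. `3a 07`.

len (4b) val=5 bits=0x5 at bit 12: 0x5000
seq (4b) val=15 bits=0xf at bit 8: 0x5f00
cnt (8b) val=7 bits=0x7 at bit 0: 0x5f07
word = 0x5f07 → big-endian bytes:
  [0]=0x5f  [1]=0x07

5f 07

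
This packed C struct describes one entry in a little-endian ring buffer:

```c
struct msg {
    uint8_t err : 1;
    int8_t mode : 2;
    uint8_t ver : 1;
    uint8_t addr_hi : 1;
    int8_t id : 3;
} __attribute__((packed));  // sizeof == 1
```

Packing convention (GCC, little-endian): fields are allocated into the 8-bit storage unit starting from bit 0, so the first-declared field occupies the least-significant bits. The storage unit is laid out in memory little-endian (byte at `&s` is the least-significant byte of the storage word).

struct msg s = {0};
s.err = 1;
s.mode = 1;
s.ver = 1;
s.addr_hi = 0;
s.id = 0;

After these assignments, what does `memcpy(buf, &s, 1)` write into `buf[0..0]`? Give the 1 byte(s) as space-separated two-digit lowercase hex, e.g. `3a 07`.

err:1 = 1 → 0x1 << 0 → word 0x01
mode:2 = 1 → 0x1 << 1 → word 0x03
ver:1 = 1 → 0x1 << 3 → word 0x0b
addr_hi:1 = 0 → 0x0 << 4 → word 0x0b
id:3 = 0 → 0x0 << 5 → word 0x0b
word = 0x0b → little-endian bytes:
  [0]=0x0b

0b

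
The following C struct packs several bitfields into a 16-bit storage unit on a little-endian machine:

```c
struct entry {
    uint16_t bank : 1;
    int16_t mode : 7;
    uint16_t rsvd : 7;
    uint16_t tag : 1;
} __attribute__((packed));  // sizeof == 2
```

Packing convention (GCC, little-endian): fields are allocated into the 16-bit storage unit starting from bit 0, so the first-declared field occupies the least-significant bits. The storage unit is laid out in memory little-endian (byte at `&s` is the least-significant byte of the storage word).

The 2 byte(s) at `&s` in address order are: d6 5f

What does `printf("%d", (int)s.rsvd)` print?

[0]=0xd6 [1]=0x5f (little-endian) → word 0x5fd6
bank [0+:1] = (word>>0) & 0x1 = 0
mode [1+:7] = (word>>1) & 0x7f = 107
rsvd [8+:7] = (word>>8) & 0x7f = 95  ←
tag [15+:1] = (word>>15) & 0x1 = 0

95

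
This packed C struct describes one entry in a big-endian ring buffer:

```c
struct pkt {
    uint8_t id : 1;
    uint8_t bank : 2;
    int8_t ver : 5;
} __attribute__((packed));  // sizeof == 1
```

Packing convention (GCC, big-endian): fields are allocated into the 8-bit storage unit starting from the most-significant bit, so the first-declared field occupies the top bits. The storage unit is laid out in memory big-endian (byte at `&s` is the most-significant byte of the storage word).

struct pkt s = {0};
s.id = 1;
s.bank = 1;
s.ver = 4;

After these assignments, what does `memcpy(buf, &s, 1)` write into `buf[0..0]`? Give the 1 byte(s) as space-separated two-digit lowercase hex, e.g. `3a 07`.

a4

id:1 = 1 → 0x1 << 7 → word 0x80
bank:2 = 1 → 0x1 << 5 → word 0xa0
ver:5 = 4 → 0x4 << 0 → word 0xa4
word = 0xa4 → big-endian bytes:
  [0]=0xa4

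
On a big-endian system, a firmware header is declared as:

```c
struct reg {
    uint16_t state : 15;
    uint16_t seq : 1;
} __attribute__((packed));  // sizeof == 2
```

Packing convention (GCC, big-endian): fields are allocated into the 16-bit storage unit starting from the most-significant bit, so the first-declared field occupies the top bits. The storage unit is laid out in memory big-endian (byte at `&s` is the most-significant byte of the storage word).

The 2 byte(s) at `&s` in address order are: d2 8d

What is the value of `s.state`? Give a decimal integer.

26950

[0]=0xd2 [1]=0x8d (big-endian) → word 0xd28d
state [1+:15] = (word>>1) & 0x7fff = 26950  ←
seq [0+:1] = (word>>0) & 0x1 = 1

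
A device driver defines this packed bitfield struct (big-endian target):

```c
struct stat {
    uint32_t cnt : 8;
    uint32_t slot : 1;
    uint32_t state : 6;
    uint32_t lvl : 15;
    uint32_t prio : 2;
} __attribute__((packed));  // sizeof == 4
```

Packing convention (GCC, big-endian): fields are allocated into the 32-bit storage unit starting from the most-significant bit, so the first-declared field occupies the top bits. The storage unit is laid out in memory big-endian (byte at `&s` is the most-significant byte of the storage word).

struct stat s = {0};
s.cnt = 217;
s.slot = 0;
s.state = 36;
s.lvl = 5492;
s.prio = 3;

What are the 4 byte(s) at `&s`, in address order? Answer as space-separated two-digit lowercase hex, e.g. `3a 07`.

[24+:8] cnt=217 & 0xff = 0xd9; word=0xd9000000
[23+:1] slot=0 & 0x1 = 0x0; word=0xd9000000
[17+:6] state=36 & 0x3f = 0x24; word=0xd9480000
[2+:15] lvl=5492 & 0x7fff = 0x1574; word=0xd94855d0
[0+:2] prio=3 & 0x3 = 0x3; word=0xd94855d3
word = 0xd94855d3 → big-endian bytes:
  [0]=0xd9  [1]=0x48  [2]=0x55  [3]=0xd3

d9 48 55 d3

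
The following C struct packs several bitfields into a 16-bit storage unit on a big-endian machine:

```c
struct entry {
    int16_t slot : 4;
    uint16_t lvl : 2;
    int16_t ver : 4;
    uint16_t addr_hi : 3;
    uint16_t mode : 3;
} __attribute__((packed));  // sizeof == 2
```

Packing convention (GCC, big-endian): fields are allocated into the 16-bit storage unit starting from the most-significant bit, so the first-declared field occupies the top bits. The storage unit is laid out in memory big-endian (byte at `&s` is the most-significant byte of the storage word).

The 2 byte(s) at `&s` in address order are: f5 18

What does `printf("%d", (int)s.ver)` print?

[0]=0xf5 [1]=0x18 (big-endian) → word 0xf518
slot:4 @ bit 12 → (0xf518>>12)&0xf = 0xf
lvl:2 @ bit 10 → (0xf518>>10)&0x3 = 0x1
ver:4 @ bit 6 → (0xf518>>6)&0xf = 0x4  ←
addr_hi:3 @ bit 3 → (0xf518>>3)&0x7 = 0x3
mode:3 @ bit 0 → (0xf518>>0)&0x7 = 0x0
ver signed 4b, MSB=0: value = 4

4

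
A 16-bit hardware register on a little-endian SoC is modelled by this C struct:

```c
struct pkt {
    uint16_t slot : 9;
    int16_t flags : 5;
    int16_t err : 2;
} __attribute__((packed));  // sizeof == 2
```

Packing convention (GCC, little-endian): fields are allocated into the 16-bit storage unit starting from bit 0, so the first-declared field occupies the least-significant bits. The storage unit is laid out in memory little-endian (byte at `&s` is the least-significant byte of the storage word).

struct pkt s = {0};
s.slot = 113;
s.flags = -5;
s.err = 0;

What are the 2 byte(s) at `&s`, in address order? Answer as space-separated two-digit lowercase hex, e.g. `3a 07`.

[0+:9] slot=113 & 0x1ff = 0x71; word=0x0071
[9+:5] flags=-5 & 0x1f = 0x1b; word=0x3671
[14+:2] err=0 & 0x3 = 0x0; word=0x3671
word = 0x3671 → little-endian bytes:
  [0]=0x71  [1]=0x36

71 36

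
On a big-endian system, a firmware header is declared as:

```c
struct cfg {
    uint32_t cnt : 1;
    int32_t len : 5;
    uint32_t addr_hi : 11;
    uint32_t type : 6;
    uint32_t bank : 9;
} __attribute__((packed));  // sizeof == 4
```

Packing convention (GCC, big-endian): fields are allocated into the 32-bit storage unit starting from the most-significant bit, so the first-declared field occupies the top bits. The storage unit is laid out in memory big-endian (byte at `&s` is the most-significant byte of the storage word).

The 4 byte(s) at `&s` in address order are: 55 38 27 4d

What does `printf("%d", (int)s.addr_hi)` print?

[0]=0x55 [1]=0x38 [2]=0x27 [3]=0x4d (big-endian) → word 0x5538274d
cnt [31+:1] = (word>>31) & 0x1 = 0
len [26+:5] = (word>>26) & 0x1f = 21
addr_hi [15+:11] = (word>>15) & 0x7ff = 624  ←
type [9+:6] = (word>>9) & 0x3f = 19
bank [0+:9] = (word>>0) & 0x1ff = 333

624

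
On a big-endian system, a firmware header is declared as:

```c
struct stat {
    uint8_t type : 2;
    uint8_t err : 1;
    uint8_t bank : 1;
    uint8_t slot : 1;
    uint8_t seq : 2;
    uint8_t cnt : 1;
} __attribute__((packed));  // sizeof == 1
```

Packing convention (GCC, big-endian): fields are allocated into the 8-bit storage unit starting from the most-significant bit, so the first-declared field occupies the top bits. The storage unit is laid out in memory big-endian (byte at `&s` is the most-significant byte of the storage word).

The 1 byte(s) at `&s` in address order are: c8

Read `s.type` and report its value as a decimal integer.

3

[0]=0xc8 (big-endian) → word 0xc8
type [6+:2] = (word>>6) & 0x3 = 3  ←
err [5+:1] = (word>>5) & 0x1 = 0
bank [4+:1] = (word>>4) & 0x1 = 0
slot [3+:1] = (word>>3) & 0x1 = 1
seq [1+:2] = (word>>1) & 0x3 = 0
cnt [0+:1] = (word>>0) & 0x1 = 0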